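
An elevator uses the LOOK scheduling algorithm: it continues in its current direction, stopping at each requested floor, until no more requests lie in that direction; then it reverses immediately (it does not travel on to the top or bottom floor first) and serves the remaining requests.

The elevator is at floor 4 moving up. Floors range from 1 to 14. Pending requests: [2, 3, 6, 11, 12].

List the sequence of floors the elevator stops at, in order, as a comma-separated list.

Answer: 6, 11, 12, 3, 2

Derivation:
Current: 4, moving UP
Serve above first (ascending): [6, 11, 12]
Then reverse, serve below (descending): [3, 2]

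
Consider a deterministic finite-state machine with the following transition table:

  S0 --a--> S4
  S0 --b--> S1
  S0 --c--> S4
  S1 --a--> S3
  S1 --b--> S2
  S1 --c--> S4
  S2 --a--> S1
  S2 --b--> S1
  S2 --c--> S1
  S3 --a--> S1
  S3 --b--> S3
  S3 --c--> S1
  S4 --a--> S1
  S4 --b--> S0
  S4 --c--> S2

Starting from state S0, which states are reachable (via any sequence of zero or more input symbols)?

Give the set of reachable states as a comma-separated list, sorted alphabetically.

BFS from S0:
  visit S0: S0--a-->S4 (new), S0--b-->S1 (new), S0--c-->S4 (seen)
  visit S4: S4--a-->S1 (seen), S4--b-->S0 (seen), S4--c-->S2 (new)
  visit S1: S1--a-->S3 (new), S1--b-->S2 (seen), S1--c-->S4 (seen)
  visit S2: S2--a-->S1 (seen), S2--b-->S1 (seen), S2--c-->S1 (seen)
  visit S3: S3--a-->S1 (seen), S3--b-->S3 (seen), S3--c-->S1 (seen)

Answer: S0, S1, S2, S3, S4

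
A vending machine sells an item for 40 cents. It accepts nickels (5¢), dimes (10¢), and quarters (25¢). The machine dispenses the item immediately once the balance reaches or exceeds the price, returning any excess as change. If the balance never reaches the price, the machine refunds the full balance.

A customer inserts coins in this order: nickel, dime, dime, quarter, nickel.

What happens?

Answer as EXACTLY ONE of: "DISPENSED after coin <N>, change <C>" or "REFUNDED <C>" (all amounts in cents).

Answer: DISPENSED after coin 4, change 10

Derivation:
Price: 40¢
Coin 1 (nickel, 5¢): balance = 5¢
Coin 2 (dime, 10¢): balance = 15¢
Coin 3 (dime, 10¢): balance = 25¢
Coin 4 (quarter, 25¢): balance = 50¢
  → balance >= price → DISPENSE, change = 50 - 40 = 10¢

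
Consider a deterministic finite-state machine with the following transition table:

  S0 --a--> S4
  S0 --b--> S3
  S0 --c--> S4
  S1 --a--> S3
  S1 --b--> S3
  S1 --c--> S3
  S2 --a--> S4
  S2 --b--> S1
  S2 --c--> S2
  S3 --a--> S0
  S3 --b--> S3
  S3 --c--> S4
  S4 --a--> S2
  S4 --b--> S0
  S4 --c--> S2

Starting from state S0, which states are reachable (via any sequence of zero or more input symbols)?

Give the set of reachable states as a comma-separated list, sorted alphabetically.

Answer: S0, S1, S2, S3, S4

Derivation:
BFS from S0:
  visit S0: S0--a-->S4 (new), S0--b-->S3 (new), S0--c-->S4 (seen)
  visit S4: S4--a-->S2 (new), S4--b-->S0 (seen), S4--c-->S2 (seen)
  visit S3: S3--a-->S0 (seen), S3--b-->S3 (seen), S3--c-->S4 (seen)
  visit S2: S2--a-->S4 (seen), S2--b-->S1 (new), S2--c-->S2 (seen)
  visit S1: S1--a-->S3 (seen), S1--b-->S3 (seen), S1--c-->S3 (seen)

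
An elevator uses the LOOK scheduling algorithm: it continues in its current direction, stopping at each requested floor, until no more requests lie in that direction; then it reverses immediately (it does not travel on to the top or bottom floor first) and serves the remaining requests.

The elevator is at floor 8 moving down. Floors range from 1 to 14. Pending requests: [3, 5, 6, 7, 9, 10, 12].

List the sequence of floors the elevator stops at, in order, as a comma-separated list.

Current: 8, moving DOWN
Serve below first (descending): [7, 6, 5, 3]
Then reverse, serve above (ascending): [9, 10, 12]

Answer: 7, 6, 5, 3, 9, 10, 12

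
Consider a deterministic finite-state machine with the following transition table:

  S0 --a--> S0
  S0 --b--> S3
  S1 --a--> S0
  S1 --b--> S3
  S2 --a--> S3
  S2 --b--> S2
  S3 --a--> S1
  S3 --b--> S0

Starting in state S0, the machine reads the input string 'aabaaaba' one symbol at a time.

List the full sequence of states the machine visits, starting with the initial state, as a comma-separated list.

Start: S0
  read 'a': S0 --a--> S0
  read 'a': S0 --a--> S0
  read 'b': S0 --b--> S3
  read 'a': S3 --a--> S1
  read 'a': S1 --a--> S0
  read 'a': S0 --a--> S0
  read 'b': S0 --b--> S3
  read 'a': S3 --a--> S1

Answer: S0, S0, S0, S3, S1, S0, S0, S3, S1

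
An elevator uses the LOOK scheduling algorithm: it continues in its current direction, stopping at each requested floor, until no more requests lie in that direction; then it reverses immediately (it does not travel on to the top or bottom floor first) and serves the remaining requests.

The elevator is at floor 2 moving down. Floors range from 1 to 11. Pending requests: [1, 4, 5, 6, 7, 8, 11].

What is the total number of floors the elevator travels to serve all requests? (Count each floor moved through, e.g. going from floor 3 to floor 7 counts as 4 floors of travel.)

Answer: 11

Derivation:
Start at floor 2 moving down, LOOK stop order: [1, 4, 5, 6, 7, 8, 11]
  2 → 1: |1-2| = 1, total = 1
  1 → 4: |4-1| = 3, total = 4
  4 → 5: |5-4| = 1, total = 5
  5 → 6: |6-5| = 1, total = 6
  6 → 7: |7-6| = 1, total = 7
  7 → 8: |8-7| = 1, total = 8
  8 → 11: |11-8| = 3, total = 11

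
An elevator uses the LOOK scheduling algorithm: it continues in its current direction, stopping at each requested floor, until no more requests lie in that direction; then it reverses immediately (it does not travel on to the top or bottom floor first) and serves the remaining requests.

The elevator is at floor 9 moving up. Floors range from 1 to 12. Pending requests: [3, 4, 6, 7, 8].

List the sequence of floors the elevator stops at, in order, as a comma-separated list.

Current: 9, moving UP
Serve above first (ascending): []
Then reverse, serve below (descending): [8, 7, 6, 4, 3]

Answer: 8, 7, 6, 4, 3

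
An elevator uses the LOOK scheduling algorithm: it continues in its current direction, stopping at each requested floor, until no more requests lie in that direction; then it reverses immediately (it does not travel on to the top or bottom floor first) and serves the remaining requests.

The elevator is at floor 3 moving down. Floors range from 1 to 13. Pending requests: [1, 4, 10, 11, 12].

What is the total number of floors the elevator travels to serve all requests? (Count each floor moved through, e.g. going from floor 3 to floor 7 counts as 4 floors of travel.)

Answer: 13

Derivation:
Start at floor 3 moving down, LOOK stop order: [1, 4, 10, 11, 12]
  3 → 1: |1-3| = 2, total = 2
  1 → 4: |4-1| = 3, total = 5
  4 → 10: |10-4| = 6, total = 11
  10 → 11: |11-10| = 1, total = 12
  11 → 12: |12-11| = 1, total = 13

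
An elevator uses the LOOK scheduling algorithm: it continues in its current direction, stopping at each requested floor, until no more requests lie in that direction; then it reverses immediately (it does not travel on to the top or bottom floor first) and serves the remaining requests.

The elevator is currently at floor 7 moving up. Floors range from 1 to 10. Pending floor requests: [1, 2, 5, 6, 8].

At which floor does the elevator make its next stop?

Answer: 8

Derivation:
Current floor: 7, direction: up
Requests above: [8]
Requests below: [1, 2, 5, 6]
Moving up and requests lie above → nearest above is min([8]) = 8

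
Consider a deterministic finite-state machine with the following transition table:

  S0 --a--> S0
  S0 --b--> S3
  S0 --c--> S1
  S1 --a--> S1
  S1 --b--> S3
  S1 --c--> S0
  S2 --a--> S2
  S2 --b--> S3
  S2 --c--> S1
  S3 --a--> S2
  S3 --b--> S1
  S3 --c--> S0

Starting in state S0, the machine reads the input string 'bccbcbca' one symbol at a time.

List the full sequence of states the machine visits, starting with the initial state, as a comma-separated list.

Start: S0
  read 'b': S0 --b--> S3
  read 'c': S3 --c--> S0
  read 'c': S0 --c--> S1
  read 'b': S1 --b--> S3
  read 'c': S3 --c--> S0
  read 'b': S0 --b--> S3
  read 'c': S3 --c--> S0
  read 'a': S0 --a--> S0

Answer: S0, S3, S0, S1, S3, S0, S3, S0, S0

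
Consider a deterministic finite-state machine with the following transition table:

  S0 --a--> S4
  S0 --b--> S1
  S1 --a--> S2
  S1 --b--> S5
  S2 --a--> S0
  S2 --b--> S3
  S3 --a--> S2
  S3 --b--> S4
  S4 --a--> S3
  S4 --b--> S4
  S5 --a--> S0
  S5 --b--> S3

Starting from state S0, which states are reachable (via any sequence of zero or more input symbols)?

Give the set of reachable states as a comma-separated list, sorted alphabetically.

BFS from S0:
  visit S0: S0--a-->S4 (new), S0--b-->S1 (new)
  visit S4: S4--a-->S3 (new), S4--b-->S4 (seen)
  visit S1: S1--a-->S2 (new), S1--b-->S5 (new)
  visit S3: S3--a-->S2 (seen), S3--b-->S4 (seen)
  visit S2: S2--a-->S0 (seen), S2--b-->S3 (seen)
  visit S5: S5--a-->S0 (seen), S5--b-->S3 (seen)

Answer: S0, S1, S2, S3, S4, S5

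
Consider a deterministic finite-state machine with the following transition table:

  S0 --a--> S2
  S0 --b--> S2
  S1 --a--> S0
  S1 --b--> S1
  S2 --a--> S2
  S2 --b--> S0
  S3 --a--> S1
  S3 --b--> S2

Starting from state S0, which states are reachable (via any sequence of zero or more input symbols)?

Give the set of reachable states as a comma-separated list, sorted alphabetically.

Answer: S0, S2

Derivation:
BFS from S0:
  visit S0: S0--a-->S2 (new), S0--b-->S2 (seen)
  visit S2: S2--a-->S2 (seen), S2--b-->S0 (seen)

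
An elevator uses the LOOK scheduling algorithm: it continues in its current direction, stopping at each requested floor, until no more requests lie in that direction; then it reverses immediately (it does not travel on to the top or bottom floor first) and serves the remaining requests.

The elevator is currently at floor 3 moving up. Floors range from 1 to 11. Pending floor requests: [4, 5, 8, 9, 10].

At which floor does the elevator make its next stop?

Answer: 4

Derivation:
Current floor: 3, direction: up
Requests above: [4, 5, 8, 9, 10]
Requests below: []
Moving up and requests lie above → nearest above is min([4, 5, 8, 9, 10]) = 4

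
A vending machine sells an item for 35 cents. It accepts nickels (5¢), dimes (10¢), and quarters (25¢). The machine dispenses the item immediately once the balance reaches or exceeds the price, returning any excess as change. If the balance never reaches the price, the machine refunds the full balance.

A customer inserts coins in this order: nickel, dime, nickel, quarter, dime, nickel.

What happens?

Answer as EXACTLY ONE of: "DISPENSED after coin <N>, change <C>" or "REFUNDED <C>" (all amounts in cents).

Answer: DISPENSED after coin 4, change 10

Derivation:
Price: 35¢
Coin 1 (nickel, 5¢): balance = 5¢
Coin 2 (dime, 10¢): balance = 15¢
Coin 3 (nickel, 5¢): balance = 20¢
Coin 4 (quarter, 25¢): balance = 45¢
  → balance >= price → DISPENSE, change = 45 - 35 = 10¢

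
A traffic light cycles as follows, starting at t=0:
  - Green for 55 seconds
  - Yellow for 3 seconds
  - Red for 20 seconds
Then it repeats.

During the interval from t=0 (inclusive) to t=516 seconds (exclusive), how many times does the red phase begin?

Cycle = 55+3+20 = 78s
red phase starts at t = k*78 + 58 for k=0,1,2,...
Need k*78+58 < 516 → k < 5.872
k ∈ {0, ..., 5} → 6 starts

Answer: 6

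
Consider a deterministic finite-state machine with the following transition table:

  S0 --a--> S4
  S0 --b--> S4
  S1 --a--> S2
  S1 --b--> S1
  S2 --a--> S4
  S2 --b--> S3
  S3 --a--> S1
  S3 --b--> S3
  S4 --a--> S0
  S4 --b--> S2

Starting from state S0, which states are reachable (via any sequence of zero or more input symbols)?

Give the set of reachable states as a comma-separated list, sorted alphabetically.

Answer: S0, S1, S2, S3, S4

Derivation:
BFS from S0:
  visit S0: S0--a-->S4 (new), S0--b-->S4 (seen)
  visit S4: S4--a-->S0 (seen), S4--b-->S2 (new)
  visit S2: S2--a-->S4 (seen), S2--b-->S3 (new)
  visit S3: S3--a-->S1 (new), S3--b-->S3 (seen)
  visit S1: S1--a-->S2 (seen), S1--b-->S1 (seen)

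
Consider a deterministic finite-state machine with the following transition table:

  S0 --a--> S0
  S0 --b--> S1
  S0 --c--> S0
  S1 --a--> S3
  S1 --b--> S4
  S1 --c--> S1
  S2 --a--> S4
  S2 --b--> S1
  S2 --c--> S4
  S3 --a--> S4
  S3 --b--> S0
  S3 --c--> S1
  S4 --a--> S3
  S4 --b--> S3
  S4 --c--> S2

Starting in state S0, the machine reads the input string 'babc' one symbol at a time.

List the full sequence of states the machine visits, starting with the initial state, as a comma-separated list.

Answer: S0, S1, S3, S0, S0

Derivation:
Start: S0
  read 'b': S0 --b--> S1
  read 'a': S1 --a--> S3
  read 'b': S3 --b--> S0
  read 'c': S0 --c--> S0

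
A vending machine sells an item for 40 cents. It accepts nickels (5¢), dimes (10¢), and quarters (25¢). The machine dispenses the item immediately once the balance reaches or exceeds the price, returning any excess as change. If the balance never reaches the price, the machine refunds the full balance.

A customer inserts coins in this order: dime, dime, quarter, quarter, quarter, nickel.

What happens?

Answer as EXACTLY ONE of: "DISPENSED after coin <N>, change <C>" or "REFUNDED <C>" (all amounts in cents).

Answer: DISPENSED after coin 3, change 5

Derivation:
Price: 40¢
Coin 1 (dime, 10¢): balance = 10¢
Coin 2 (dime, 10¢): balance = 20¢
Coin 3 (quarter, 25¢): balance = 45¢
  → balance >= price → DISPENSE, change = 45 - 40 = 5¢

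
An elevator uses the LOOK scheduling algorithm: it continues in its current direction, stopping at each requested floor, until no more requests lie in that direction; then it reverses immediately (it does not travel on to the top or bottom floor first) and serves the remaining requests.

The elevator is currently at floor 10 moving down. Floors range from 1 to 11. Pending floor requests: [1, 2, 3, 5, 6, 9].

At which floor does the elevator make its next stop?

Answer: 9

Derivation:
Current floor: 10, direction: down
Requests above: []
Requests below: [1, 2, 3, 5, 6, 9]
Moving down and requests lie below → nearest below is max([1, 2, 3, 5, 6, 9]) = 9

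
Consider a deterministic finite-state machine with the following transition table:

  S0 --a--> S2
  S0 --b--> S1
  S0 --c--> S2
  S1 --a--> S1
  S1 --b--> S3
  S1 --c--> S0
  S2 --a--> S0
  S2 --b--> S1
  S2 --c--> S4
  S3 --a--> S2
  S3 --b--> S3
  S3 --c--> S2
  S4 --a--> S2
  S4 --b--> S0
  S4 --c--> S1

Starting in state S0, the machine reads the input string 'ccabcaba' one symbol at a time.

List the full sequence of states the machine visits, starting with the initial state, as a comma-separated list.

Answer: S0, S2, S4, S2, S1, S0, S2, S1, S1

Derivation:
Start: S0
  read 'c': S0 --c--> S2
  read 'c': S2 --c--> S4
  read 'a': S4 --a--> S2
  read 'b': S2 --b--> S1
  read 'c': S1 --c--> S0
  read 'a': S0 --a--> S2
  read 'b': S2 --b--> S1
  read 'a': S1 --a--> S1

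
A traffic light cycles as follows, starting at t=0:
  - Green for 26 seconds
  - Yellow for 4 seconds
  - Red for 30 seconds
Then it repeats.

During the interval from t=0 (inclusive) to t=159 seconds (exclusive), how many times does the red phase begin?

Cycle = 26+4+30 = 60s
red phase starts at t = k*60 + 30 for k=0,1,2,...
Need k*60+30 < 159 → k < 2.150
k ∈ {0, ..., 2} → 3 starts

Answer: 3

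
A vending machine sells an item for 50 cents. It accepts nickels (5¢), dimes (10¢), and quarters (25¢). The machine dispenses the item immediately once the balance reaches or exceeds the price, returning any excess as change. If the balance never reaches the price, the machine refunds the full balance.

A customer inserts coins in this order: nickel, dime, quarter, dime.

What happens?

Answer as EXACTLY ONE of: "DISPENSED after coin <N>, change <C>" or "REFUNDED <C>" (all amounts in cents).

Price: 50¢
Coin 1 (nickel, 5¢): balance = 5¢
Coin 2 (dime, 10¢): balance = 15¢
Coin 3 (quarter, 25¢): balance = 40¢
Coin 4 (dime, 10¢): balance = 50¢
  → balance >= price → DISPENSE, change = 50 - 50 = 0¢

Answer: DISPENSED after coin 4, change 0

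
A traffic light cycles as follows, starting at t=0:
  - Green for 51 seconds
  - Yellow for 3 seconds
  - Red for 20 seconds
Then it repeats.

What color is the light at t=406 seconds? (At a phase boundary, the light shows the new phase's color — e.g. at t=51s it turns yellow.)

Cycle length = 51 + 3 + 20 = 74s
t = 406, phase_t = 406 mod 74 = 36
36 < 51 (green end) → GREEN

Answer: green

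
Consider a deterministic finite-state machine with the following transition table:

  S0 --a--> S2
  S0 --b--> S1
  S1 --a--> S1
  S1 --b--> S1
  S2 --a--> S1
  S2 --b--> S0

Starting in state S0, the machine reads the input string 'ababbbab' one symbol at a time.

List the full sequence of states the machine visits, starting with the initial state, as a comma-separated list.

Answer: S0, S2, S0, S2, S0, S1, S1, S1, S1

Derivation:
Start: S0
  read 'a': S0 --a--> S2
  read 'b': S2 --b--> S0
  read 'a': S0 --a--> S2
  read 'b': S2 --b--> S0
  read 'b': S0 --b--> S1
  read 'b': S1 --b--> S1
  read 'a': S1 --a--> S1
  read 'b': S1 --b--> S1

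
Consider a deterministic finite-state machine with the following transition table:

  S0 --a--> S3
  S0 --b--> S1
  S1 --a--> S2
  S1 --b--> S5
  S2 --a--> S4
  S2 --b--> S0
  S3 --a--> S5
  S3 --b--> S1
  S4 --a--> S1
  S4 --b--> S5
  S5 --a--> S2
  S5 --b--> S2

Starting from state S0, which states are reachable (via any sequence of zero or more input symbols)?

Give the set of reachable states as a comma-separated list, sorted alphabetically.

BFS from S0:
  visit S0: S0--a-->S3 (new), S0--b-->S1 (new)
  visit S3: S3--a-->S5 (new), S3--b-->S1 (seen)
  visit S1: S1--a-->S2 (new), S1--b-->S5 (seen)
  visit S5: S5--a-->S2 (seen), S5--b-->S2 (seen)
  visit S2: S2--a-->S4 (new), S2--b-->S0 (seen)
  visit S4: S4--a-->S1 (seen), S4--b-->S5 (seen)

Answer: S0, S1, S2, S3, S4, S5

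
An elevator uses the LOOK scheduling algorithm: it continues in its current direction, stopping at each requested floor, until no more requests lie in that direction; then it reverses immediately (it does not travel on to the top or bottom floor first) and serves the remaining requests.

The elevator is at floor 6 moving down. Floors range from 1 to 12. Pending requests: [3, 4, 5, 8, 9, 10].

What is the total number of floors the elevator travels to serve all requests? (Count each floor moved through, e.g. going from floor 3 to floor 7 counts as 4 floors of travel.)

Answer: 10

Derivation:
Start at floor 6 moving down, LOOK stop order: [5, 4, 3, 8, 9, 10]
  6 → 5: |5-6| = 1, total = 1
  5 → 4: |4-5| = 1, total = 2
  4 → 3: |3-4| = 1, total = 3
  3 → 8: |8-3| = 5, total = 8
  8 → 9: |9-8| = 1, total = 9
  9 → 10: |10-9| = 1, total = 10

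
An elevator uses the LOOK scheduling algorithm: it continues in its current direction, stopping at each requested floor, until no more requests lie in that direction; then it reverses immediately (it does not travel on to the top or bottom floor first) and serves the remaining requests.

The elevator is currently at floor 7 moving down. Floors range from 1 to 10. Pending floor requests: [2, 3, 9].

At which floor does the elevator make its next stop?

Answer: 3

Derivation:
Current floor: 7, direction: down
Requests above: [9]
Requests below: [2, 3]
Moving down and requests lie below → nearest below is max([2, 3]) = 3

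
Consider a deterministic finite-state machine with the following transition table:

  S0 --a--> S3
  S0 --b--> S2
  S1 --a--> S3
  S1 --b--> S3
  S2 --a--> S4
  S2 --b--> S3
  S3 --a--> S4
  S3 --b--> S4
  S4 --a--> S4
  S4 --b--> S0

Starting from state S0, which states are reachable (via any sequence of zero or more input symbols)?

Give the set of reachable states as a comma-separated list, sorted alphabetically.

BFS from S0:
  visit S0: S0--a-->S3 (new), S0--b-->S2 (new)
  visit S3: S3--a-->S4 (new), S3--b-->S4 (seen)
  visit S2: S2--a-->S4 (seen), S2--b-->S3 (seen)
  visit S4: S4--a-->S4 (seen), S4--b-->S0 (seen)

Answer: S0, S2, S3, S4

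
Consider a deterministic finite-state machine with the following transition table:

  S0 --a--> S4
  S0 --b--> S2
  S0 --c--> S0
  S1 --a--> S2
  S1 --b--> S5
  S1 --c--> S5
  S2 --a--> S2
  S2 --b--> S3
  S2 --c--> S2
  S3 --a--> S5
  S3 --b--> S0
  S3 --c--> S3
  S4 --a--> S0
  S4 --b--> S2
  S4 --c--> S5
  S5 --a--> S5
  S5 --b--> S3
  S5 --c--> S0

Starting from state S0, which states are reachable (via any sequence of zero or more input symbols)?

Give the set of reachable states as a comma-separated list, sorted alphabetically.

BFS from S0:
  visit S0: S0--a-->S4 (new), S0--b-->S2 (new), S0--c-->S0 (seen)
  visit S4: S4--a-->S0 (seen), S4--b-->S2 (seen), S4--c-->S5 (new)
  visit S2: S2--a-->S2 (seen), S2--b-->S3 (new), S2--c-->S2 (seen)
  visit S5: S5--a-->S5 (seen), S5--b-->S3 (seen), S5--c-->S0 (seen)
  visit S3: S3--a-->S5 (seen), S3--b-->S0 (seen), S3--c-->S3 (seen)

Answer: S0, S2, S3, S4, S5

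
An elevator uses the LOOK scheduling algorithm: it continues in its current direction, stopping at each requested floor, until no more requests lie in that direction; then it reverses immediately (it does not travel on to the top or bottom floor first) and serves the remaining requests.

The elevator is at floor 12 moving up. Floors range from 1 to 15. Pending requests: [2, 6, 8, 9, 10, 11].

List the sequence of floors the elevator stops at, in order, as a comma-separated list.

Current: 12, moving UP
Serve above first (ascending): []
Then reverse, serve below (descending): [11, 10, 9, 8, 6, 2]

Answer: 11, 10, 9, 8, 6, 2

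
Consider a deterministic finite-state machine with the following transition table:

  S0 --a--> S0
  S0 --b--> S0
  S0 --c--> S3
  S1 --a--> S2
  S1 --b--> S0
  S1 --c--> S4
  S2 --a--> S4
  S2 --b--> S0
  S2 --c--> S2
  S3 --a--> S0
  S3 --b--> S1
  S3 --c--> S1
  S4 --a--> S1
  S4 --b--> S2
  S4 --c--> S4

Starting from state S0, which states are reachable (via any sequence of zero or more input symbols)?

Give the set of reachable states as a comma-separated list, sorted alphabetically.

Answer: S0, S1, S2, S3, S4

Derivation:
BFS from S0:
  visit S0: S0--a-->S0 (seen), S0--b-->S0 (seen), S0--c-->S3 (new)
  visit S3: S3--a-->S0 (seen), S3--b-->S1 (new), S3--c-->S1 (seen)
  visit S1: S1--a-->S2 (new), S1--b-->S0 (seen), S1--c-->S4 (new)
  visit S2: S2--a-->S4 (seen), S2--b-->S0 (seen), S2--c-->S2 (seen)
  visit S4: S4--a-->S1 (seen), S4--b-->S2 (seen), S4--c-->S4 (seen)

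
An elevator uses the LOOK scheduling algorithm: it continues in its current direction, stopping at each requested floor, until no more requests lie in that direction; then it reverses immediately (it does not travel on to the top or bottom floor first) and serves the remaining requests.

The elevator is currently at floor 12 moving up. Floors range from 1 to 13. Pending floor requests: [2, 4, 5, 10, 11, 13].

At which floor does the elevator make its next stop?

Current floor: 12, direction: up
Requests above: [13]
Requests below: [2, 4, 5, 10, 11]
Moving up and requests lie above → nearest above is min([13]) = 13

Answer: 13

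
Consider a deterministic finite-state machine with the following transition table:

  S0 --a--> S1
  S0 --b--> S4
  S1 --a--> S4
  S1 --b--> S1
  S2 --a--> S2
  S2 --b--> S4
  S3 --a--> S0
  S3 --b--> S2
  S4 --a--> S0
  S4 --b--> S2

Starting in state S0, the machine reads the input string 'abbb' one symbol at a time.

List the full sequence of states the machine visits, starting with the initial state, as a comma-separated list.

Start: S0
  read 'a': S0 --a--> S1
  read 'b': S1 --b--> S1
  read 'b': S1 --b--> S1
  read 'b': S1 --b--> S1

Answer: S0, S1, S1, S1, S1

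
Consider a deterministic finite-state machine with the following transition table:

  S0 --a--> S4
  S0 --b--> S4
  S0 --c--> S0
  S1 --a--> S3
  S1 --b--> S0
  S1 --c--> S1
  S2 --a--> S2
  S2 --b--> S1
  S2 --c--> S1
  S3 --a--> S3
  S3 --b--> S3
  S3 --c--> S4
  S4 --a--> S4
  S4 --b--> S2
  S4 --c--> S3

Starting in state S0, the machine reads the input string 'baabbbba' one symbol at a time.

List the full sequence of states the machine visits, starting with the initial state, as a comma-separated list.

Answer: S0, S4, S4, S4, S2, S1, S0, S4, S4

Derivation:
Start: S0
  read 'b': S0 --b--> S4
  read 'a': S4 --a--> S4
  read 'a': S4 --a--> S4
  read 'b': S4 --b--> S2
  read 'b': S2 --b--> S1
  read 'b': S1 --b--> S0
  read 'b': S0 --b--> S4
  read 'a': S4 --a--> S4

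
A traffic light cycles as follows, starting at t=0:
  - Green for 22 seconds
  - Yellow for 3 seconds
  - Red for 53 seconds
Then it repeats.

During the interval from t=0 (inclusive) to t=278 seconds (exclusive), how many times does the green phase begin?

Answer: 4

Derivation:
Cycle = 22+3+53 = 78s
green phase starts at t = k*78 + 0 for k=0,1,2,...
Need k*78+0 < 278 → k < 3.564
k ∈ {0, ..., 3} → 4 starts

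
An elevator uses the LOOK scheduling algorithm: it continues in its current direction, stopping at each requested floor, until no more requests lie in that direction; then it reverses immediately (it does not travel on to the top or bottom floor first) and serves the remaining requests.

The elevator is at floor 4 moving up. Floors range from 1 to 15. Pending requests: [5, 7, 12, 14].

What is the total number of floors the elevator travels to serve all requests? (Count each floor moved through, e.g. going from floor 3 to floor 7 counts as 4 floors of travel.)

Start at floor 4 moving up, LOOK stop order: [5, 7, 12, 14]
  4 → 5: |5-4| = 1, total = 1
  5 → 7: |7-5| = 2, total = 3
  7 → 12: |12-7| = 5, total = 8
  12 → 14: |14-12| = 2, total = 10

Answer: 10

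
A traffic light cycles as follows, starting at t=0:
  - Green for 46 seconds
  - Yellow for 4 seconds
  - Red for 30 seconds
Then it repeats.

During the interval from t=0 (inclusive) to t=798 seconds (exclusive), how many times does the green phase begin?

Cycle = 46+4+30 = 80s
green phase starts at t = k*80 + 0 for k=0,1,2,...
Need k*80+0 < 798 → k < 9.975
k ∈ {0, ..., 9} → 10 starts

Answer: 10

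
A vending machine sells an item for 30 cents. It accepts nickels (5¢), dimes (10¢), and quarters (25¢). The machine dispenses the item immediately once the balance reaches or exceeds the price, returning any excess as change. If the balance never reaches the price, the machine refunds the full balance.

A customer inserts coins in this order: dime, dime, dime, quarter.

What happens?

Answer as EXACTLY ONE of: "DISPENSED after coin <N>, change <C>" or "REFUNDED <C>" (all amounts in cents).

Price: 30¢
Coin 1 (dime, 10¢): balance = 10¢
Coin 2 (dime, 10¢): balance = 20¢
Coin 3 (dime, 10¢): balance = 30¢
  → balance >= price → DISPENSE, change = 30 - 30 = 0¢

Answer: DISPENSED after coin 3, change 0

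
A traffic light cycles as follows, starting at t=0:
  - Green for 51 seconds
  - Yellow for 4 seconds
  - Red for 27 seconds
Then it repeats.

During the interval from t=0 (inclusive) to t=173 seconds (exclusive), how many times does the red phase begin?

Answer: 2

Derivation:
Cycle = 51+4+27 = 82s
red phase starts at t = k*82 + 55 for k=0,1,2,...
Need k*82+55 < 173 → k < 1.439
k ∈ {0, ..., 1} → 2 starts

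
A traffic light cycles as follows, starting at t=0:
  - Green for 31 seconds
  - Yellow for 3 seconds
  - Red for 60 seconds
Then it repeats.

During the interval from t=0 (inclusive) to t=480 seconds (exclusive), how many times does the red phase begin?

Cycle = 31+3+60 = 94s
red phase starts at t = k*94 + 34 for k=0,1,2,...
Need k*94+34 < 480 → k < 4.745
k ∈ {0, ..., 4} → 5 starts

Answer: 5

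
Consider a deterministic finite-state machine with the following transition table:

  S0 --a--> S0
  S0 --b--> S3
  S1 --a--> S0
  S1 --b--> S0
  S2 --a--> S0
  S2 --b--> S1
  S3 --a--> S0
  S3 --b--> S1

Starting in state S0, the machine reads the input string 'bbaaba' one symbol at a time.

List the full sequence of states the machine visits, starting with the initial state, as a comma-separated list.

Start: S0
  read 'b': S0 --b--> S3
  read 'b': S3 --b--> S1
  read 'a': S1 --a--> S0
  read 'a': S0 --a--> S0
  read 'b': S0 --b--> S3
  read 'a': S3 --a--> S0

Answer: S0, S3, S1, S0, S0, S3, S0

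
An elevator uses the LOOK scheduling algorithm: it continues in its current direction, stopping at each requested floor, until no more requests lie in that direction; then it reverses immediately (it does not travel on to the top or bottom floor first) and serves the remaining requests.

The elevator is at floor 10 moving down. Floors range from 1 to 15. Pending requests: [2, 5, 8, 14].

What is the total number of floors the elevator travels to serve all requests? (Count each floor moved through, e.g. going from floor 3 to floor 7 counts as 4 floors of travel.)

Start at floor 10 moving down, LOOK stop order: [8, 5, 2, 14]
  10 → 8: |8-10| = 2, total = 2
  8 → 5: |5-8| = 3, total = 5
  5 → 2: |2-5| = 3, total = 8
  2 → 14: |14-2| = 12, total = 20

Answer: 20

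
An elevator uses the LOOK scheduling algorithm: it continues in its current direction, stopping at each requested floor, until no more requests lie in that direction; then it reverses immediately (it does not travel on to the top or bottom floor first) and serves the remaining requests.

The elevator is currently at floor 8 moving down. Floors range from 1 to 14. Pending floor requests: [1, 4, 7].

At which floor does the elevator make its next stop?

Current floor: 8, direction: down
Requests above: []
Requests below: [1, 4, 7]
Moving down and requests lie below → nearest below is max([1, 4, 7]) = 7

Answer: 7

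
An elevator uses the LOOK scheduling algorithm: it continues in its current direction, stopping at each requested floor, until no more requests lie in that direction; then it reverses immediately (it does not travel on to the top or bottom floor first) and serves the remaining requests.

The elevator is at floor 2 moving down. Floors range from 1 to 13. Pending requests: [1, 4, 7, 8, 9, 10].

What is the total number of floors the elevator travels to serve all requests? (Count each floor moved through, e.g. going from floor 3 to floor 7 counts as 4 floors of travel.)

Answer: 10

Derivation:
Start at floor 2 moving down, LOOK stop order: [1, 4, 7, 8, 9, 10]
  2 → 1: |1-2| = 1, total = 1
  1 → 4: |4-1| = 3, total = 4
  4 → 7: |7-4| = 3, total = 7
  7 → 8: |8-7| = 1, total = 8
  8 → 9: |9-8| = 1, total = 9
  9 → 10: |10-9| = 1, total = 10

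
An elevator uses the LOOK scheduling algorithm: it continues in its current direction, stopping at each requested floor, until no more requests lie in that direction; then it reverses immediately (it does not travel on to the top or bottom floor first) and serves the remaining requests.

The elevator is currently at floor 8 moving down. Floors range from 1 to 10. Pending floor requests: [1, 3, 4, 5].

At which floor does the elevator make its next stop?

Answer: 5

Derivation:
Current floor: 8, direction: down
Requests above: []
Requests below: [1, 3, 4, 5]
Moving down and requests lie below → nearest below is max([1, 3, 4, 5]) = 5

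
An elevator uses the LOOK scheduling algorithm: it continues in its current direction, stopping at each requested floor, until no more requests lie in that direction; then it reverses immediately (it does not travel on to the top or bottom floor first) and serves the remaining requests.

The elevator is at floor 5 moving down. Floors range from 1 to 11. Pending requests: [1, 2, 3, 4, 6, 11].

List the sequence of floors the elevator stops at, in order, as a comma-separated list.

Answer: 4, 3, 2, 1, 6, 11

Derivation:
Current: 5, moving DOWN
Serve below first (descending): [4, 3, 2, 1]
Then reverse, serve above (ascending): [6, 11]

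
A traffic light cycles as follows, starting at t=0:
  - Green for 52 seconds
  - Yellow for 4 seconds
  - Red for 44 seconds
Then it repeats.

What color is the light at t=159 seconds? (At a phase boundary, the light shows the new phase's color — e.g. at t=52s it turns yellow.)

Answer: red

Derivation:
Cycle length = 52 + 4 + 44 = 100s
t = 159, phase_t = 159 mod 100 = 59
59 >= 56 → RED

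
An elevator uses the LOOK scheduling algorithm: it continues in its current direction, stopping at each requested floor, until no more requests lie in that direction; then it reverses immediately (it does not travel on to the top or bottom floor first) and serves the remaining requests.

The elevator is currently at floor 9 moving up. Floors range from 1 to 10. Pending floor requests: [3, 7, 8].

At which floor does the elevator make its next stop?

Current floor: 9, direction: up
Requests above: []
Requests below: [3, 7, 8]
Moving up but no requests above → reverse; nearest below is max([3, 7, 8]) = 8

Answer: 8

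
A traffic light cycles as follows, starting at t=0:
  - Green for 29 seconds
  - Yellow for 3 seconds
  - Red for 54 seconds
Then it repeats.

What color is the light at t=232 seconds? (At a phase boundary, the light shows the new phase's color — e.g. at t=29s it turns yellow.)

Answer: red

Derivation:
Cycle length = 29 + 3 + 54 = 86s
t = 232, phase_t = 232 mod 86 = 60
60 >= 32 → RED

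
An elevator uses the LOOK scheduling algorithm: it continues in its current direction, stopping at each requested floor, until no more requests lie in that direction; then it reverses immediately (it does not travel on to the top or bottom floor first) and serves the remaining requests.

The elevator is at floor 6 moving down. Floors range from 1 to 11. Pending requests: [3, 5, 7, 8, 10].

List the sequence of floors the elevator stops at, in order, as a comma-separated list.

Answer: 5, 3, 7, 8, 10

Derivation:
Current: 6, moving DOWN
Serve below first (descending): [5, 3]
Then reverse, serve above (ascending): [7, 8, 10]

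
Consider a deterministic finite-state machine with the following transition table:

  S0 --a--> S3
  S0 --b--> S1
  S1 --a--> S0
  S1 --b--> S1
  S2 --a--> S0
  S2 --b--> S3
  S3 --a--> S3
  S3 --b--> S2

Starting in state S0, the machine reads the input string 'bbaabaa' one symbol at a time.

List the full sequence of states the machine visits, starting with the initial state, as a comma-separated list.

Answer: S0, S1, S1, S0, S3, S2, S0, S3

Derivation:
Start: S0
  read 'b': S0 --b--> S1
  read 'b': S1 --b--> S1
  read 'a': S1 --a--> S0
  read 'a': S0 --a--> S3
  read 'b': S3 --b--> S2
  read 'a': S2 --a--> S0
  read 'a': S0 --a--> S3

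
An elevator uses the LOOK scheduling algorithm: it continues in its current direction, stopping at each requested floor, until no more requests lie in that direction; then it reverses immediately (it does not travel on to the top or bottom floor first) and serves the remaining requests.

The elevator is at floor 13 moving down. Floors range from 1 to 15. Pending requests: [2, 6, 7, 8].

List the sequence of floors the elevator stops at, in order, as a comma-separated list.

Current: 13, moving DOWN
Serve below first (descending): [8, 7, 6, 2]
Then reverse, serve above (ascending): []

Answer: 8, 7, 6, 2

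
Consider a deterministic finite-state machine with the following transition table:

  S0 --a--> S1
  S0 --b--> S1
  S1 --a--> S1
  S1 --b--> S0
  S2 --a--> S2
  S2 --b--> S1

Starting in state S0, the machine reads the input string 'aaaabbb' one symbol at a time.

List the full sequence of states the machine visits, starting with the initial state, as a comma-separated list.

Answer: S0, S1, S1, S1, S1, S0, S1, S0

Derivation:
Start: S0
  read 'a': S0 --a--> S1
  read 'a': S1 --a--> S1
  read 'a': S1 --a--> S1
  read 'a': S1 --a--> S1
  read 'b': S1 --b--> S0
  read 'b': S0 --b--> S1
  read 'b': S1 --b--> S0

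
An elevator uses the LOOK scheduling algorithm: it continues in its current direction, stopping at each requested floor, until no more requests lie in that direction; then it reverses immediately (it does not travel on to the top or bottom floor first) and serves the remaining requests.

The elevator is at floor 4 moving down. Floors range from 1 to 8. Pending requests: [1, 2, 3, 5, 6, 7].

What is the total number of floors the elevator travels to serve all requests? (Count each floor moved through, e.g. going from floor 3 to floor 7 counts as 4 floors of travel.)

Answer: 9

Derivation:
Start at floor 4 moving down, LOOK stop order: [3, 2, 1, 5, 6, 7]
  4 → 3: |3-4| = 1, total = 1
  3 → 2: |2-3| = 1, total = 2
  2 → 1: |1-2| = 1, total = 3
  1 → 5: |5-1| = 4, total = 7
  5 → 6: |6-5| = 1, total = 8
  6 → 7: |7-6| = 1, total = 9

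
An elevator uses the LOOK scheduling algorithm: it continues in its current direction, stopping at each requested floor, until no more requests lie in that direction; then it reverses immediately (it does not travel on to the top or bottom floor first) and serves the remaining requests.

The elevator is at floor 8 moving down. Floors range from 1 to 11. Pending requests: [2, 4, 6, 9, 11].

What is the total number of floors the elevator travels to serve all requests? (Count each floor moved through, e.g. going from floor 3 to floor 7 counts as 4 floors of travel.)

Start at floor 8 moving down, LOOK stop order: [6, 4, 2, 9, 11]
  8 → 6: |6-8| = 2, total = 2
  6 → 4: |4-6| = 2, total = 4
  4 → 2: |2-4| = 2, total = 6
  2 → 9: |9-2| = 7, total = 13
  9 → 11: |11-9| = 2, total = 15

Answer: 15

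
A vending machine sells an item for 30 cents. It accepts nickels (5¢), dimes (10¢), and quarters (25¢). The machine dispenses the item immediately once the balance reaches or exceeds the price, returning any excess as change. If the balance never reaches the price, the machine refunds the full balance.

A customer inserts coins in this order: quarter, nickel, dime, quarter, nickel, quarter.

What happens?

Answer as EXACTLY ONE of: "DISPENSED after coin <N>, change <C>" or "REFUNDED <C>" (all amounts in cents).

Answer: DISPENSED after coin 2, change 0

Derivation:
Price: 30¢
Coin 1 (quarter, 25¢): balance = 25¢
Coin 2 (nickel, 5¢): balance = 30¢
  → balance >= price → DISPENSE, change = 30 - 30 = 0¢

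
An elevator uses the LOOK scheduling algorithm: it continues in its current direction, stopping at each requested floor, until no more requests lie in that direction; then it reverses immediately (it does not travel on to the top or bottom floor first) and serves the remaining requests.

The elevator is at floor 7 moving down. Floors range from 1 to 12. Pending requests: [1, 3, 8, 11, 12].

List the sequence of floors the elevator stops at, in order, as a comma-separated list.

Current: 7, moving DOWN
Serve below first (descending): [3, 1]
Then reverse, serve above (ascending): [8, 11, 12]

Answer: 3, 1, 8, 11, 12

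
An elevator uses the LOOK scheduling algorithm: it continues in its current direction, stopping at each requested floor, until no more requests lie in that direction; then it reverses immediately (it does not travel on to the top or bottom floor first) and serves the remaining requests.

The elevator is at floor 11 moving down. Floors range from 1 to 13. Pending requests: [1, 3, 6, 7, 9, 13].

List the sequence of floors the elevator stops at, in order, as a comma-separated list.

Answer: 9, 7, 6, 3, 1, 13

Derivation:
Current: 11, moving DOWN
Serve below first (descending): [9, 7, 6, 3, 1]
Then reverse, serve above (ascending): [13]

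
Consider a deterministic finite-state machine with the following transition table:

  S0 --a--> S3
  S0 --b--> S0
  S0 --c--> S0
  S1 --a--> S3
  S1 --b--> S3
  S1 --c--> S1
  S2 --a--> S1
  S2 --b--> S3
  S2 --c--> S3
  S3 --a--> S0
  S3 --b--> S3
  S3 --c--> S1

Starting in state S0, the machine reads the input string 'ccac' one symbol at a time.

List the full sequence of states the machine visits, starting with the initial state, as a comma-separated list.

Answer: S0, S0, S0, S3, S1

Derivation:
Start: S0
  read 'c': S0 --c--> S0
  read 'c': S0 --c--> S0
  read 'a': S0 --a--> S3
  read 'c': S3 --c--> S1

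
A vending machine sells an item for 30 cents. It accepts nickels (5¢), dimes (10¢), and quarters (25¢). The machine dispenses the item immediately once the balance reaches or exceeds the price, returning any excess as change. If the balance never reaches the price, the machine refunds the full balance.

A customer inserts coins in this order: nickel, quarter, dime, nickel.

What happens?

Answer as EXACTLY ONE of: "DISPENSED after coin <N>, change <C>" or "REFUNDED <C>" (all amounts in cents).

Price: 30¢
Coin 1 (nickel, 5¢): balance = 5¢
Coin 2 (quarter, 25¢): balance = 30¢
  → balance >= price → DISPENSE, change = 30 - 30 = 0¢

Answer: DISPENSED after coin 2, change 0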